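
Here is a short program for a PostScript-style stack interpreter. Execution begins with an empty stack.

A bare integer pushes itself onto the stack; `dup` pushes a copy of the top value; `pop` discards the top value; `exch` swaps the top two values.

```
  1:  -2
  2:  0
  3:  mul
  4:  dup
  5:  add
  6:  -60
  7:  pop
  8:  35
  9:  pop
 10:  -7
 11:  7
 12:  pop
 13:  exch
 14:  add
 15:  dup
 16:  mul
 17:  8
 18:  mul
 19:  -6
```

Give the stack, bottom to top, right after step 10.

[0, -7]

-2   -2
0    -2 0
mul  0
dup  0 0
add  0
-60  0 -60
pop  0
35   0 35
pop  0
-7   0 -7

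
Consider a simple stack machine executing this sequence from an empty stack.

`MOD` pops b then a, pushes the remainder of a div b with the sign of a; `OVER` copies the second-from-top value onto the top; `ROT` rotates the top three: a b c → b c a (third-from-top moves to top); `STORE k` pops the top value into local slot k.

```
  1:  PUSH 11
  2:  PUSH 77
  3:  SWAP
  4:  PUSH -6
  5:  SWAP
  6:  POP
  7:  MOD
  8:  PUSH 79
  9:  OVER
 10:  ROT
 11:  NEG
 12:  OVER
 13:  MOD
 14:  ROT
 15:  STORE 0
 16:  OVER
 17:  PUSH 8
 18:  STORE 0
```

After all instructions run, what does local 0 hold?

8

PUSH 11 : 11
PUSH 77 : 11 77
SWAP    : 77 11
PUSH -6 : 77 11 -6
SWAP    : 77 -6 11
POP     : 77 -6
MOD     : 5
PUSH 79 : 5 79
OVER    : 5 79 5
ROT     : 79 5 5
NEG     : 79 5 -5
OVER    : 79 5 -5 5
MOD     : 79 5 0
ROT     : 5 0 79
STORE 0 : 5 0
OVER    : 5 0 5
PUSH 8  : 5 0 5 8
STORE 0 : 5 0 5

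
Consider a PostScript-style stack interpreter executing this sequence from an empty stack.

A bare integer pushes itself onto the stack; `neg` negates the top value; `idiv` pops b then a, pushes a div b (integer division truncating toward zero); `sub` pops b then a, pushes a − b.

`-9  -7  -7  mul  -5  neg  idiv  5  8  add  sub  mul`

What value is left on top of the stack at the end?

36

-9   -> -9
-7   -> -9 -7
-7   -> -9 -7 -7
mul  -> -9 49
-5   -> -9 49 -5
neg  -> -9 49 5
idiv -> -9 9
5    -> -9 9 5
8    -> -9 9 5 8
add  -> -9 9 13
sub  -> -9 -4
mul  -> 36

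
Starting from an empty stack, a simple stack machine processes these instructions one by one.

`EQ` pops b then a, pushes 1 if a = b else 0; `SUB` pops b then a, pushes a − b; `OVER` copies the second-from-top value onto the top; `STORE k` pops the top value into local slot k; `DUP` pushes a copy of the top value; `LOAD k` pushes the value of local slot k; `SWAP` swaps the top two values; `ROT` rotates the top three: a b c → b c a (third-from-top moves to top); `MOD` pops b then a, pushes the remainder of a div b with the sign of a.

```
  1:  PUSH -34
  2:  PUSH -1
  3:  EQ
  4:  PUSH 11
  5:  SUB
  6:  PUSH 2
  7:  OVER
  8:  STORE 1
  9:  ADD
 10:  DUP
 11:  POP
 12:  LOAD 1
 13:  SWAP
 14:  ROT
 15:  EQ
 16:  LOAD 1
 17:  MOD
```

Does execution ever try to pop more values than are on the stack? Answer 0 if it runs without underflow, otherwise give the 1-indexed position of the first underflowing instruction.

14

PUSH -34 : -34
PUSH -1  : -34 -1
EQ       : 0
PUSH 11  : 0 11
SUB      : -11
PUSH 2   : -11 2
OVER     : -11 2 -11
STORE 1  : -11 2
ADD      : -9
DUP      : -9 -9
POP      : -9
LOAD 1   : -9 -11
SWAP     : -11 -9
ROT  — needs 3 operands, stack has 2 → underflow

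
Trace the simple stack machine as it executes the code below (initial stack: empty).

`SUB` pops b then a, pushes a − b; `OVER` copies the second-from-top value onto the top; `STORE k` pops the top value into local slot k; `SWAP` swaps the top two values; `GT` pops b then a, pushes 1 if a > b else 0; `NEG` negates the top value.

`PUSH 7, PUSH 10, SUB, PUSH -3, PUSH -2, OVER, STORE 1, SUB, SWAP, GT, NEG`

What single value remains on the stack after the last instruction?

-1

PUSH 7  -> [7]
PUSH 10 -> [7, 10]
SUB     -> [-3]
PUSH -3 -> [-3, -3]
PUSH -2 -> [-3, -3, -2]
OVER    -> [-3, -3, -2, -3]
STORE 1 -> [-3, -3, -2]
SUB     -> [-3, -1]
SWAP    -> [-1, -3]
GT      -> [1]
NEG     -> [-1]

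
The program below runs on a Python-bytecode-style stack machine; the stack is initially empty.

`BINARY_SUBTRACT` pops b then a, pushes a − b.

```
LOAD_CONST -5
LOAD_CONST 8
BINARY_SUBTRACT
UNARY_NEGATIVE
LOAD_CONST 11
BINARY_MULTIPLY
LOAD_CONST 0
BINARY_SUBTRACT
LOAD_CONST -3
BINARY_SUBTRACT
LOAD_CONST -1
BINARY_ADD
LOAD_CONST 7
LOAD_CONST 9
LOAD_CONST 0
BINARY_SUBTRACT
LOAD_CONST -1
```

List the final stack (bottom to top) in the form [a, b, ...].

LOAD_CONST -5   : [-5]
LOAD_CONST 8    : [-5, 8]
BINARY_SUBTRACT : [-13]
UNARY_NEGATIVE  : [13]
LOAD_CONST 11   : [13, 11]
BINARY_MULTIPLY : [143]
LOAD_CONST 0    : [143, 0]
BINARY_SUBTRACT : [143]
LOAD_CONST -3   : [143, -3]
BINARY_SUBTRACT : [146]
LOAD_CONST -1   : [146, -1]
BINARY_ADD      : [145]
LOAD_CONST 7    : [145, 7]
LOAD_CONST 9    : [145, 7, 9]
LOAD_CONST 0    : [145, 7, 9, 0]
BINARY_SUBTRACT : [145, 7, 9]
LOAD_CONST -1   : [145, 7, 9, -1]

[145, 7, 9, -1]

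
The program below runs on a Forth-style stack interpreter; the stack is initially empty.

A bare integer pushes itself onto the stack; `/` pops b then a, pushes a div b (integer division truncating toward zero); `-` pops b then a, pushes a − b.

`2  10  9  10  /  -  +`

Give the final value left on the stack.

12

2  : 2
10 : 2 10
9  : 2 10 9
10 : 2 10 9 10
/  : 2 10 0
-  : 2 10
+  : 12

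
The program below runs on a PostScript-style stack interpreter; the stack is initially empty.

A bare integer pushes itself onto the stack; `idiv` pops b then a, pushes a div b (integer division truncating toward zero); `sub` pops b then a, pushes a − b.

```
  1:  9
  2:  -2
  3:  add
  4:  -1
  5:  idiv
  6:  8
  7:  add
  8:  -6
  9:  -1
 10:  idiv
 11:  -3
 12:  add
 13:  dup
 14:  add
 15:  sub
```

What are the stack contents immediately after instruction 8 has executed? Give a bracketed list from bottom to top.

9    : 9
-2   : 9 -2
add  : 7
-1   : 7 -1
idiv : -7
8    : -7 8
add  : 1
-6   : 1 -6

[1, -6]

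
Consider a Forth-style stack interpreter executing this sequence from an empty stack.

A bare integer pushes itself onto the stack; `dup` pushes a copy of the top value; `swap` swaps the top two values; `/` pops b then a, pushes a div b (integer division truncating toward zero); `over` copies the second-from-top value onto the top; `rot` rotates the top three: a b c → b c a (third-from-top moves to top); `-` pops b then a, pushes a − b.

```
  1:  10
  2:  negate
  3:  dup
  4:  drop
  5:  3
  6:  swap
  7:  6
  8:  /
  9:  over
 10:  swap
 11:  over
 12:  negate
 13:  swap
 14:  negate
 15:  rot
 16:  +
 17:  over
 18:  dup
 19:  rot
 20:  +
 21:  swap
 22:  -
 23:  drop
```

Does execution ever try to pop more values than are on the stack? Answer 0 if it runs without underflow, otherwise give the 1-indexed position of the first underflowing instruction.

0

10      10
negate  -10
dup     -10 -10
drop    -10
3       -10 3
swap    3 -10
6       3 -10 6
/       3 -1
over    3 -1 3
swap    3 3 -1
over    3 3 -1 3
negate  3 3 -1 -3
swap    3 3 -3 -1
negate  3 3 -3 1
rot     3 -3 1 3
+       3 -3 4
over    3 -3 4 -3
dup     3 -3 4 -3 -3
rot     3 -3 -3 -3 4
+       3 -3 -3 1
swap    3 -3 1 -3
-       3 -3 4
drop    3 -3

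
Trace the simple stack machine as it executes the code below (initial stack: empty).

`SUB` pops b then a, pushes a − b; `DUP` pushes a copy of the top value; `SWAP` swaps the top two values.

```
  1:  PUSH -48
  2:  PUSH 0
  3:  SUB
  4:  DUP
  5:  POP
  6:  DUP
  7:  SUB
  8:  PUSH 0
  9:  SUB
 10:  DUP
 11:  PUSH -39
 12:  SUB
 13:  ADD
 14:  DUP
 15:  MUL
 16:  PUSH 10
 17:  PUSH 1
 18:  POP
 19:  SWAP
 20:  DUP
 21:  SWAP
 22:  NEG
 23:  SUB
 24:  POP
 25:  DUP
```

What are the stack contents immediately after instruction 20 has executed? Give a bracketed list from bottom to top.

[10, 1521, 1521]

PUSH -48 → [-48]
PUSH 0   → [-48, 0]
SUB      → [-48]
DUP      → [-48, -48]
POP      → [-48]
DUP      → [-48, -48]
SUB      → [0]
PUSH 0   → [0, 0]
SUB      → [0]
DUP      → [0, 0]
PUSH -39 → [0, 0, -39]
SUB      → [0, 39]
ADD      → [39]
DUP      → [39, 39]
MUL      → [1521]
PUSH 10  → [1521, 10]
PUSH 1   → [1521, 10, 1]
POP      → [1521, 10]
SWAP     → [10, 1521]
DUP      → [10, 1521, 1521]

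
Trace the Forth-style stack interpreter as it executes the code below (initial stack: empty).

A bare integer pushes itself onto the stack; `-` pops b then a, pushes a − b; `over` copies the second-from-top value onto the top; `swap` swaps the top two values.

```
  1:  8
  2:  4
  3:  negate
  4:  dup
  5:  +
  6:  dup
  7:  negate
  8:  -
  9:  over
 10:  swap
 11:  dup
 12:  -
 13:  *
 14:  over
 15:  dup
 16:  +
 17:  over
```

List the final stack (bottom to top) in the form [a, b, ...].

8       8
4       8 4
negate  8 -4
dup     8 -4 -4
+       8 -8
dup     8 -8 -8
negate  8 -8 8
-       8 -16
over    8 -16 8
swap    8 8 -16
dup     8 8 -16 -16
-       8 8 0
*       8 0
over    8 0 8
dup     8 0 8 8
+       8 0 16
over    8 0 16 0

[8, 0, 16, 0]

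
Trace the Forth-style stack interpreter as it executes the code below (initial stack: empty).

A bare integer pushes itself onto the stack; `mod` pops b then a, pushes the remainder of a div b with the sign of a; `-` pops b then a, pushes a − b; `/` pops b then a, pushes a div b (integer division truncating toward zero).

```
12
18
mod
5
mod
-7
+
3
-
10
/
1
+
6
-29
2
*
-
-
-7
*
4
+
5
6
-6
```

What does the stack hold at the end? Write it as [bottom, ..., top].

12  : 12
18  : 12 18
mod : 12
5   : 12 5
mod : 2
-7  : 2 -7
+   : -5
3   : -5 3
-   : -8
10  : -8 10
/   : 0
1   : 0 1
+   : 1
6   : 1 6
-29 : 1 6 -29
2   : 1 6 -29 2
*   : 1 6 -58
-   : 1 64
-   : -63
-7  : -63 -7
*   : 441
4   : 441 4
+   : 445
5   : 445 5
6   : 445 5 6
-6  : 445 5 6 -6

[445, 5, 6, -6]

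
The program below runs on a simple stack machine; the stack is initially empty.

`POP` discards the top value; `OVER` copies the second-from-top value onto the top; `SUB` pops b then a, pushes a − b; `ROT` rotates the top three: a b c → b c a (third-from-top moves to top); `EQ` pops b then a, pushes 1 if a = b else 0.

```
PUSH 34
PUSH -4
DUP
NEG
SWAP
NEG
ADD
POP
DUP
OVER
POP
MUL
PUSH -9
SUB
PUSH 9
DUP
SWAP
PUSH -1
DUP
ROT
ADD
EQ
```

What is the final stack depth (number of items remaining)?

PUSH 34 : [34]
PUSH -4 : [34, -4]
DUP     : [34, -4, -4]
NEG     : [34, -4, 4]
SWAP    : [34, 4, -4]
NEG     : [34, 4, 4]
ADD     : [34, 8]
POP     : [34]
DUP     : [34, 34]
OVER    : [34, 34, 34]
POP     : [34, 34]
MUL     : [1156]
PUSH -9 : [1156, -9]
SUB     : [1165]
PUSH 9  : [1165, 9]
DUP     : [1165, 9, 9]
SWAP    : [1165, 9, 9]
PUSH -1 : [1165, 9, 9, -1]
DUP     : [1165, 9, 9, -1, -1]
ROT     : [1165, 9, -1, -1, 9]
ADD     : [1165, 9, -1, 8]
EQ      : [1165, 9, 0]

3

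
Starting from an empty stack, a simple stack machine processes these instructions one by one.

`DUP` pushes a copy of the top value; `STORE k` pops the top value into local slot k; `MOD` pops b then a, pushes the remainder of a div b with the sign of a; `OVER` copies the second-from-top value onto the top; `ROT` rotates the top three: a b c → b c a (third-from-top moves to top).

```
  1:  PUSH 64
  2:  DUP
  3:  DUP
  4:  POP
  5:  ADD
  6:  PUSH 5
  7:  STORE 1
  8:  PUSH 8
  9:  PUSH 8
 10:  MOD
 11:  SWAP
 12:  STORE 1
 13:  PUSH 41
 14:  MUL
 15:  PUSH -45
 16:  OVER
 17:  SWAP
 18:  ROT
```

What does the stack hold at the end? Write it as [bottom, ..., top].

PUSH 64  → [64]
DUP      → [64, 64]
DUP      → [64, 64, 64]
POP      → [64, 64]
ADD      → [128]
PUSH 5   → [128, 5]
STORE 1  → [128]
PUSH 8   → [128, 8]
PUSH 8   → [128, 8, 8]
MOD      → [128, 0]
SWAP     → [0, 128]
STORE 1  → [0]
PUSH 41  → [0, 41]
MUL      → [0]
PUSH -45 → [0, -45]
OVER     → [0, -45, 0]
SWAP     → [0, 0, -45]
ROT      → [0, -45, 0]

[0, -45, 0]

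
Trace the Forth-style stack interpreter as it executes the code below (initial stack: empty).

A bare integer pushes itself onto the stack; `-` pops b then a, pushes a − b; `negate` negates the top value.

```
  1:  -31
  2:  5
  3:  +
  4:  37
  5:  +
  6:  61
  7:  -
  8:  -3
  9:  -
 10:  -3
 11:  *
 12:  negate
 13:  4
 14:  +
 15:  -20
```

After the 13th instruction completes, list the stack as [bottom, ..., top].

[-141, 4]

-31    -> -31
5      -> -31 5
+      -> -26
37     -> -26 37
+      -> 11
61     -> 11 61
-      -> -50
-3     -> -50 -3
-      -> -47
-3     -> -47 -3
*      -> 141
negate -> -141
4      -> -141 4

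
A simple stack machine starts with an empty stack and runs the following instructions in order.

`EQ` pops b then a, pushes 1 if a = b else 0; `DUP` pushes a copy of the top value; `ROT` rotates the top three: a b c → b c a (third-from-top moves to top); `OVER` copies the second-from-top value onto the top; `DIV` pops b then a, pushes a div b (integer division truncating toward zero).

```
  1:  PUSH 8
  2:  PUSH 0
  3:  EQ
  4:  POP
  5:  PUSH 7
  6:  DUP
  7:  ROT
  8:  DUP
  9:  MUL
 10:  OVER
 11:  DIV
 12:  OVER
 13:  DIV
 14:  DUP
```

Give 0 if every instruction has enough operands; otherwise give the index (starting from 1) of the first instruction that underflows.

PUSH 8  [8]
PUSH 0  [8, 0]
EQ      [0]
POP     []
PUSH 7  [7]
DUP     [7, 7]
ROT  — needs 3 operands, stack has 2 → underflow

7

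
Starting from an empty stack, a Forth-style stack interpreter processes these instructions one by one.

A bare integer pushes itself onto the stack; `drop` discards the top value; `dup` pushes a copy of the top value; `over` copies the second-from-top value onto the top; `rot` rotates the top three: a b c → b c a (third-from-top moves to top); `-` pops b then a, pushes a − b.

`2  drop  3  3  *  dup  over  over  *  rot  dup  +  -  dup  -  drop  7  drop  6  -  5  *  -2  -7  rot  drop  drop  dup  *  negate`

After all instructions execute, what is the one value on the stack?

2       [2]
drop    []
3       [3]
3       [3, 3]
*       [9]
dup     [9, 9]
over    [9, 9, 9]
over    [9, 9, 9, 9]
*       [9, 9, 81]
rot     [9, 81, 9]
dup     [9, 81, 9, 9]
+       [9, 81, 18]
-       [9, 63]
dup     [9, 63, 63]
-       [9, 0]
drop    [9]
7       [9, 7]
drop    [9]
6       [9, 6]
-       [3]
5       [3, 5]
*       [15]
-2      [15, -2]
-7      [15, -2, -7]
rot     [-2, -7, 15]
drop    [-2, -7]
drop    [-2]
dup     [-2, -2]
*       [4]
negate  [-4]

-4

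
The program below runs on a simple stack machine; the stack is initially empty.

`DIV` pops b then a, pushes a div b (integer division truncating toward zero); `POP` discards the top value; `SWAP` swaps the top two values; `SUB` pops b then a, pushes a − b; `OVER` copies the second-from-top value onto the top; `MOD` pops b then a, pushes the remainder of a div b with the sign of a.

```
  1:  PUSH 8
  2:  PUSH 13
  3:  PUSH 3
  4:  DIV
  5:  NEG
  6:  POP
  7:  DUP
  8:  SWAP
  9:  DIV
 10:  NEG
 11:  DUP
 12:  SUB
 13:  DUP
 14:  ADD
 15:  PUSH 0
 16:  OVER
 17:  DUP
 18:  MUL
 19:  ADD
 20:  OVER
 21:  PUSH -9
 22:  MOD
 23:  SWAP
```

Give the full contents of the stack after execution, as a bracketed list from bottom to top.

[0, 0, 0]

PUSH 8   [8]
PUSH 13  [8, 13]
PUSH 3   [8, 13, 3]
DIV      [8, 4]
NEG      [8, -4]
POP      [8]
DUP      [8, 8]
SWAP     [8, 8]
DIV      [1]
NEG      [-1]
DUP      [-1, -1]
SUB      [0]
DUP      [0, 0]
ADD      [0]
PUSH 0   [0, 0]
OVER     [0, 0, 0]
DUP      [0, 0, 0, 0]
MUL      [0, 0, 0]
ADD      [0, 0]
OVER     [0, 0, 0]
PUSH -9  [0, 0, 0, -9]
MOD      [0, 0, 0]
SWAP     [0, 0, 0]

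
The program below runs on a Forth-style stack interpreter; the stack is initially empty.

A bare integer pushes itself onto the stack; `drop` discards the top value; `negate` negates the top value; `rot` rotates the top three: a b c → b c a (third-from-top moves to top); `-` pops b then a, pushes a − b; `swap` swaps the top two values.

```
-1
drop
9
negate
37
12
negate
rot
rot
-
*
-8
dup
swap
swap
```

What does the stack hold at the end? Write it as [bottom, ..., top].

[552, -8, -8]

-1     -> [-1]
drop   -> []
9      -> [9]
negate -> [-9]
37     -> [-9, 37]
12     -> [-9, 37, 12]
negate -> [-9, 37, -12]
rot    -> [37, -12, -9]
rot    -> [-12, -9, 37]
-      -> [-12, -46]
*      -> [552]
-8     -> [552, -8]
dup    -> [552, -8, -8]
swap   -> [552, -8, -8]
swap   -> [552, -8, -8]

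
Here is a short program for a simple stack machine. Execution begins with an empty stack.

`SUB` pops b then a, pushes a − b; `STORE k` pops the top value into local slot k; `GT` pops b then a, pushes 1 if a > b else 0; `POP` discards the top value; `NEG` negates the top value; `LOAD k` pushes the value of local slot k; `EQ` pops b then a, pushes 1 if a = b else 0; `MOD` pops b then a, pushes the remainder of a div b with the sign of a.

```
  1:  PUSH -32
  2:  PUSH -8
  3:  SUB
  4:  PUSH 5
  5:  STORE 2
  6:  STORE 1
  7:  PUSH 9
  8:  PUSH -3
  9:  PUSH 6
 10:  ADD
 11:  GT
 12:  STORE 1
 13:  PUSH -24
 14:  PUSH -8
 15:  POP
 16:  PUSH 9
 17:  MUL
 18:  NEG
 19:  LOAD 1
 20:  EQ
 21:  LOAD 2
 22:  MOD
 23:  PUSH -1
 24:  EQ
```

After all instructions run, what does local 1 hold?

1

PUSH -32 → [-32]
PUSH -8  → [-32, -8]
SUB      → [-24]
PUSH 5   → [-24, 5]
STORE 2  → [-24]
STORE 1  → []
PUSH 9   → [9]
PUSH -3  → [9, -3]
PUSH 6   → [9, -3, 6]
ADD      → [9, 3]
GT       → [1]
STORE 1  → []
PUSH -24 → [-24]
PUSH -8  → [-24, -8]
POP      → [-24]
PUSH 9   → [-24, 9]
MUL      → [-216]
NEG      → [216]
LOAD 1   → [216, 1]
EQ       → [0]
LOAD 2   → [0, 5]
MOD      → [0]
PUSH -1  → [0, -1]
EQ       → [0]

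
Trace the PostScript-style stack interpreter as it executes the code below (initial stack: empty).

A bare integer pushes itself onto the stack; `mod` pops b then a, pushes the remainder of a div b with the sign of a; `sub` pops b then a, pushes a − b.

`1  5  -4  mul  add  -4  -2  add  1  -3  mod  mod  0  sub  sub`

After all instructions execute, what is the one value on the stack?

1   -> 1
5   -> 1 5
-4  -> 1 5 -4
mul -> 1 -20
add -> -19
-4  -> -19 -4
-2  -> -19 -4 -2
add -> -19 -6
1   -> -19 -6 1
-3  -> -19 -6 1 -3
mod -> -19 -6 1
mod -> -19 0
0   -> -19 0 0
sub -> -19 0
sub -> -19

-19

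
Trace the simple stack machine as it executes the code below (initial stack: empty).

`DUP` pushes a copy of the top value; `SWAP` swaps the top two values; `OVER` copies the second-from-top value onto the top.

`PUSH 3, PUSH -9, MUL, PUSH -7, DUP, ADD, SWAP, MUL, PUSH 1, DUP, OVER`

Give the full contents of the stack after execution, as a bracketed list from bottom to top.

PUSH 3   3
PUSH -9  3 -9
MUL      -27
PUSH -7  -27 -7
DUP      -27 -7 -7
ADD      -27 -14
SWAP     -14 -27
MUL      378
PUSH 1   378 1
DUP      378 1 1
OVER     378 1 1 1

[378, 1, 1, 1]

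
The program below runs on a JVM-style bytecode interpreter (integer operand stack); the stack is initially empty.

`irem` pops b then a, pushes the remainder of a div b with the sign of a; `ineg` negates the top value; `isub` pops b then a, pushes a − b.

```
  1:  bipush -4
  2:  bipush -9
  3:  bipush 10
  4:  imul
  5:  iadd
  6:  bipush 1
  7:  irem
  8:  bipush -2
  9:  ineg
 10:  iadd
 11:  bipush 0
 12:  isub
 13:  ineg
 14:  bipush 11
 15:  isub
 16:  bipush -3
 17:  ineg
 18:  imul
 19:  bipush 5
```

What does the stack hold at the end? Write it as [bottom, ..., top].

[-39, 5]

bipush -4 : -4
bipush -9 : -4 -9
bipush 10 : -4 -9 10
imul      : -4 -90
iadd      : -94
bipush 1  : -94 1
irem      : 0
bipush -2 : 0 -2
ineg      : 0 2
iadd      : 2
bipush 0  : 2 0
isub      : 2
ineg      : -2
bipush 11 : -2 11
isub      : -13
bipush -3 : -13 -3
ineg      : -13 3
imul      : -39
bipush 5  : -39 5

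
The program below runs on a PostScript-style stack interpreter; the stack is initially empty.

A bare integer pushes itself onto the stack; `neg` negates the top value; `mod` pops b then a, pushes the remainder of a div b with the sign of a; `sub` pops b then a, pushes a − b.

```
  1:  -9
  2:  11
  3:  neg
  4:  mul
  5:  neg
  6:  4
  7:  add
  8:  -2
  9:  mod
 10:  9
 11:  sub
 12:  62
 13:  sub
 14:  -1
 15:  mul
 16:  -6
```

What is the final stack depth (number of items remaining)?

-9   -9
11   -9 11
neg  -9 -11
mul  99
neg  -99
4    -99 4
add  -95
-2   -95 -2
mod  -1
9    -1 9
sub  -10
62   -10 62
sub  -72
-1   -72 -1
mul  72
-6   72 -6

2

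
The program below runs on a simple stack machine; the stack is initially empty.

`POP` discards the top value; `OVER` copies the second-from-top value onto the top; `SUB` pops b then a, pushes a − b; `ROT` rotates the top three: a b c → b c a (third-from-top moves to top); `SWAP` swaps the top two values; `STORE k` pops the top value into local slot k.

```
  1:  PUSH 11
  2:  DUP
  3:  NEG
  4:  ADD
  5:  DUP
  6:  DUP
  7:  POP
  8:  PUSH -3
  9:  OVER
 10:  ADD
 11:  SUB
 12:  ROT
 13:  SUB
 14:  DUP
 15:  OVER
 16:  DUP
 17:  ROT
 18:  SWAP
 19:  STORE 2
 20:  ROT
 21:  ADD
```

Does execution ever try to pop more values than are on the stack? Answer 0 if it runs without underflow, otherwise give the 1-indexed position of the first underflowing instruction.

12

PUSH 11  [11]
DUP      [11, 11]
NEG      [11, -11]
ADD      [0]
DUP      [0, 0]
DUP      [0, 0, 0]
POP      [0, 0]
PUSH -3  [0, 0, -3]
OVER     [0, 0, -3, 0]
ADD      [0, 0, -3]
SUB      [0, 3]
ROT  — needs 3 operands, stack has 2 → underflow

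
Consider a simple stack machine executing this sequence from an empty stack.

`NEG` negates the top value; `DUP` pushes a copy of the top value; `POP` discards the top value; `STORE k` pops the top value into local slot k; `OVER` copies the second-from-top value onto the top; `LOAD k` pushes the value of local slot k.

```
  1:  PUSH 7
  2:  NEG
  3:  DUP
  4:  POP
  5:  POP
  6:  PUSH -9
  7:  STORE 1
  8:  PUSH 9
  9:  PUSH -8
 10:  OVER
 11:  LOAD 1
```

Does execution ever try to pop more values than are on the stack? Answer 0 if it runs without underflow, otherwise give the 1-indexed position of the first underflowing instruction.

PUSH 7  -> [7]
NEG     -> [-7]
DUP     -> [-7, -7]
POP     -> [-7]
POP     -> []
PUSH -9 -> [-9]
STORE 1 -> []
PUSH 9  -> [9]
PUSH -8 -> [9, -8]
OVER    -> [9, -8, 9]
LOAD 1  -> [9, -8, 9, -9]

0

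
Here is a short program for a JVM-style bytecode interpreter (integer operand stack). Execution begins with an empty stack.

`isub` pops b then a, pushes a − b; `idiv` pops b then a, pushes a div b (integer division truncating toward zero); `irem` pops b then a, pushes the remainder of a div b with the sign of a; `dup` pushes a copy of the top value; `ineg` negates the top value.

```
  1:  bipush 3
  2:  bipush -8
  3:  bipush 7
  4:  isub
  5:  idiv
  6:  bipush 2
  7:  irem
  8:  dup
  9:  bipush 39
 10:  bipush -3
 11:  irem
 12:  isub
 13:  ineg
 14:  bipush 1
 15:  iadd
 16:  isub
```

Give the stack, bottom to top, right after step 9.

[0, 0, 39]

bipush 3  → [3]
bipush -8 → [3, -8]
bipush 7  → [3, -8, 7]
isub      → [3, -15]
idiv      → [0]
bipush 2  → [0, 2]
irem      → [0]
dup       → [0, 0]
bipush 39 → [0, 0, 39]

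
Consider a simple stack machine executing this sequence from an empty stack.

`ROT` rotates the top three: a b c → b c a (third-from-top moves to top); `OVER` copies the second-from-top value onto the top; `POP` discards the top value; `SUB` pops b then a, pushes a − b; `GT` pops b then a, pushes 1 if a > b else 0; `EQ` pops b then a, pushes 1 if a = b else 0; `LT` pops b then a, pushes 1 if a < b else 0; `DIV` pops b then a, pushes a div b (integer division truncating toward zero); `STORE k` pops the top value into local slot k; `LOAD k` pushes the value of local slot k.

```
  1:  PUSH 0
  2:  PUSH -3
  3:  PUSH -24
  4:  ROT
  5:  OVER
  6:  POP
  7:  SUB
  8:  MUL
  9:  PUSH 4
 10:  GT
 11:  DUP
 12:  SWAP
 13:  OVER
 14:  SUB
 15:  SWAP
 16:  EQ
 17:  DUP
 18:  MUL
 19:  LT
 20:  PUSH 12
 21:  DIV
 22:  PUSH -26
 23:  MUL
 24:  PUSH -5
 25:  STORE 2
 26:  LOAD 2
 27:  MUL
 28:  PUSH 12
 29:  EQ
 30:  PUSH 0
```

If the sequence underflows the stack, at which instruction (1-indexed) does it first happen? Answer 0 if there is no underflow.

PUSH 0   : 0
PUSH -3  : 0 -3
PUSH -24 : 0 -3 -24
ROT      : -3 -24 0
OVER     : -3 -24 0 -24
POP      : -3 -24 0
SUB      : -3 -24
MUL      : 72
PUSH 4   : 72 4
GT       : 1
DUP      : 1 1
SWAP     : 1 1
OVER     : 1 1 1
SUB      : 1 0
SWAP     : 0 1
EQ       : 0
DUP      : 0 0
MUL      : 0
LT  — needs 2 operands, stack has 1 → underflow

19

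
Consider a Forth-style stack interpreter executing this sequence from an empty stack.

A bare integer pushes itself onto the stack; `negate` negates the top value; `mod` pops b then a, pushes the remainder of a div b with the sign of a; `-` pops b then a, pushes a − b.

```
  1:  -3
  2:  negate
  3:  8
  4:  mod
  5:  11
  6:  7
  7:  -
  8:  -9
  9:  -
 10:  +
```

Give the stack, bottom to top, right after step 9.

[3, 13]

-3     → [-3]
negate → [3]
8      → [3, 8]
mod    → [3]
11     → [3, 11]
7      → [3, 11, 7]
-      → [3, 4]
-9     → [3, 4, -9]
-      → [3, 13]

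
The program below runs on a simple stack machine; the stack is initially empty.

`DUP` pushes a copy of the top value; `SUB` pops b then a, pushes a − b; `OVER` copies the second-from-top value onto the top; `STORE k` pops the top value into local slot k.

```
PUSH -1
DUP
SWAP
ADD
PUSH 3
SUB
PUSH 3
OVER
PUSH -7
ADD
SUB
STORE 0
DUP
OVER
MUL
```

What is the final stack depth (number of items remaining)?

PUSH -1 : -1
DUP     : -1 -1
SWAP    : -1 -1
ADD     : -2
PUSH 3  : -2 3
SUB     : -5
PUSH 3  : -5 3
OVER    : -5 3 -5
PUSH -7 : -5 3 -5 -7
ADD     : -5 3 -12
SUB     : -5 15
STORE 0 : -5
DUP     : -5 -5
OVER    : -5 -5 -5
MUL     : -5 25

2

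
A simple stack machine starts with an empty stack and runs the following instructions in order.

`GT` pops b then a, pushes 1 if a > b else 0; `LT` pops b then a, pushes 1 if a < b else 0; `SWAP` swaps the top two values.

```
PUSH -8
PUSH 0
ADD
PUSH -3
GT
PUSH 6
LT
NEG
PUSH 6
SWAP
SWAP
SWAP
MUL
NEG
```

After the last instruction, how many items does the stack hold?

PUSH -8 → -8
PUSH 0  → -8 0
ADD     → -8
PUSH -3 → -8 -3
GT      → 0
PUSH 6  → 0 6
LT      → 1
NEG     → -1
PUSH 6  → -1 6
SWAP    → 6 -1
SWAP    → -1 6
SWAP    → 6 -1
MUL     → -6
NEG     → 6

1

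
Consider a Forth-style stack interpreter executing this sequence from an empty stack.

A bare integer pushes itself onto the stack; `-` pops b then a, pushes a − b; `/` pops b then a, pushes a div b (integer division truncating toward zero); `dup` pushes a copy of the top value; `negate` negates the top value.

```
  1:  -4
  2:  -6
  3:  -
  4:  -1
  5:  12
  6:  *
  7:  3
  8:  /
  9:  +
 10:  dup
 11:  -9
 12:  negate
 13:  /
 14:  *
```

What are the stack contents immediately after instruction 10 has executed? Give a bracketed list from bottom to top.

[-2, -2]

-4  -> [-4]
-6  -> [-4, -6]
-   -> [2]
-1  -> [2, -1]
12  -> [2, -1, 12]
*   -> [2, -12]
3   -> [2, -12, 3]
/   -> [2, -4]
+   -> [-2]
dup -> [-2, -2]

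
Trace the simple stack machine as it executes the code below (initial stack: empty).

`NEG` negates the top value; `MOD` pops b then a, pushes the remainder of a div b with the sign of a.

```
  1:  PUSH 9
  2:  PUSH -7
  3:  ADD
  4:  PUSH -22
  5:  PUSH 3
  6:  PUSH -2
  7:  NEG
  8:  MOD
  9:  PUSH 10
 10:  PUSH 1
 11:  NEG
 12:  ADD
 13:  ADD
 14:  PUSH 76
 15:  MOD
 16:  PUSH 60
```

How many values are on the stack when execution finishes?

4

PUSH 9   : 9
PUSH -7  : 9 -7
ADD      : 2
PUSH -22 : 2 -22
PUSH 3   : 2 -22 3
PUSH -2  : 2 -22 3 -2
NEG      : 2 -22 3 2
MOD      : 2 -22 1
PUSH 10  : 2 -22 1 10
PUSH 1   : 2 -22 1 10 1
NEG      : 2 -22 1 10 -1
ADD      : 2 -22 1 9
ADD      : 2 -22 10
PUSH 76  : 2 -22 10 76
MOD      : 2 -22 10
PUSH 60  : 2 -22 10 60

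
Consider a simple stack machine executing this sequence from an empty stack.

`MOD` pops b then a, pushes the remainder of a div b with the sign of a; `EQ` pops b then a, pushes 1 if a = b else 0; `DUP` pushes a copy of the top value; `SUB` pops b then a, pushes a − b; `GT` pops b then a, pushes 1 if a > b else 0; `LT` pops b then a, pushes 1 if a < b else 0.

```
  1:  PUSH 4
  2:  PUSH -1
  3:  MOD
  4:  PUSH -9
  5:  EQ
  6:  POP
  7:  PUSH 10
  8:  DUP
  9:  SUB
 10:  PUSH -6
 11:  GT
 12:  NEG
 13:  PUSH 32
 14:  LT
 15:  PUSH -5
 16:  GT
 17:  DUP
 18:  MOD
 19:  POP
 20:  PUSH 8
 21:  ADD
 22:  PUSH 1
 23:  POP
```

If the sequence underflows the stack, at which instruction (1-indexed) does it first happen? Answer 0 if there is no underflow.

PUSH 4  : 4
PUSH -1 : 4 -1
MOD     : 0
PUSH -9 : 0 -9
EQ      : 0
POP     : (empty)
PUSH 10 : 10
DUP     : 10 10
SUB     : 0
PUSH -6 : 0 -6
GT      : 1
NEG     : -1
PUSH 32 : -1 32
LT      : 1
PUSH -5 : 1 -5
GT      : 1
DUP     : 1 1
MOD     : 0
POP     : (empty)
PUSH 8  : 8
ADD  — needs 2 operands, stack has 1 → underflow

21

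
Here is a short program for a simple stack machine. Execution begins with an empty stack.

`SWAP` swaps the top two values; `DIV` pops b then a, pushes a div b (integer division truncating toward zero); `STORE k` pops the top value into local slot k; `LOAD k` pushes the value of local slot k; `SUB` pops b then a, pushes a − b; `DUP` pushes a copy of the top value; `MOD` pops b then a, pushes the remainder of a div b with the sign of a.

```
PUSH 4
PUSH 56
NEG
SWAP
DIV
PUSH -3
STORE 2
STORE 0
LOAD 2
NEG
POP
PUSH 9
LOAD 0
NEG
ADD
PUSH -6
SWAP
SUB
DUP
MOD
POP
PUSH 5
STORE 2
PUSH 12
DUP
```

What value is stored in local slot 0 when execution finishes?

-14

PUSH 4  : 4
PUSH 56 : 4 56
NEG     : 4 -56
SWAP    : -56 4
DIV     : -14
PUSH -3 : -14 -3
STORE 2 : -14
STORE 0 : (empty)
LOAD 2  : -3
NEG     : 3
POP     : (empty)
PUSH 9  : 9
LOAD 0  : 9 -14
NEG     : 9 14
ADD     : 23
PUSH -6 : 23 -6
SWAP    : -6 23
SUB     : -29
DUP     : -29 -29
MOD     : 0
POP     : (empty)
PUSH 5  : 5
STORE 2 : (empty)
PUSH 12 : 12
DUP     : 12 12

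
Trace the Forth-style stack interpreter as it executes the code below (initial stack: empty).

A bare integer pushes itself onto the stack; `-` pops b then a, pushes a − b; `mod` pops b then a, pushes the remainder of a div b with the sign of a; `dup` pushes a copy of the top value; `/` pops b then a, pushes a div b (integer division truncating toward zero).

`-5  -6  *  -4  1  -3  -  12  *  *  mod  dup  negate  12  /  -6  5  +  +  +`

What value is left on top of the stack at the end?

-5     -> -5
-6     -> -5 -6
*      -> 30
-4     -> 30 -4
1      -> 30 -4 1
-3     -> 30 -4 1 -3
-      -> 30 -4 4
12     -> 30 -4 4 12
*      -> 30 -4 48
*      -> 30 -192
mod    -> 30
dup    -> 30 30
negate -> 30 -30
12     -> 30 -30 12
/      -> 30 -2
-6     -> 30 -2 -6
5      -> 30 -2 -6 5
+      -> 30 -2 -1
+      -> 30 -3
+      -> 27

27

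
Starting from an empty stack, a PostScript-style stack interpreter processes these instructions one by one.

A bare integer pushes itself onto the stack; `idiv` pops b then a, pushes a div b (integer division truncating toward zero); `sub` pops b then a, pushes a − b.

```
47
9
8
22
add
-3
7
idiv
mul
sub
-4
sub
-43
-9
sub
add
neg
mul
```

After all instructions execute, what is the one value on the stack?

47   : 47
9    : 47 9
8    : 47 9 8
22   : 47 9 8 22
add  : 47 9 30
-3   : 47 9 30 -3
7    : 47 9 30 -3 7
idiv : 47 9 30 0
mul  : 47 9 0
sub  : 47 9
-4   : 47 9 -4
sub  : 47 13
-43  : 47 13 -43
-9   : 47 13 -43 -9
sub  : 47 13 -34
add  : 47 -21
neg  : 47 21
mul  : 987

987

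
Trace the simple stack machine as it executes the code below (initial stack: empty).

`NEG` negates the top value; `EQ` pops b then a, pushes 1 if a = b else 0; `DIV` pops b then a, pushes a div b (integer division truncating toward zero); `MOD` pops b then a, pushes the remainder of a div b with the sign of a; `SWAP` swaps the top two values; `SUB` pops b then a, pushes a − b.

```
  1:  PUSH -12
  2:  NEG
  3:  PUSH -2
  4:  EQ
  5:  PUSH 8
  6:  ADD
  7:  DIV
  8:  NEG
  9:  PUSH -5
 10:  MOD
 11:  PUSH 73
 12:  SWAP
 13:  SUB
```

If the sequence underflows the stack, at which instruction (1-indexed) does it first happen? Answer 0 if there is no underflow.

PUSH -12 → -12
NEG      → 12
PUSH -2  → 12 -2
EQ       → 0
PUSH 8   → 0 8
ADD      → 8
DIV  — needs 2 operands, stack has 1 → underflow

7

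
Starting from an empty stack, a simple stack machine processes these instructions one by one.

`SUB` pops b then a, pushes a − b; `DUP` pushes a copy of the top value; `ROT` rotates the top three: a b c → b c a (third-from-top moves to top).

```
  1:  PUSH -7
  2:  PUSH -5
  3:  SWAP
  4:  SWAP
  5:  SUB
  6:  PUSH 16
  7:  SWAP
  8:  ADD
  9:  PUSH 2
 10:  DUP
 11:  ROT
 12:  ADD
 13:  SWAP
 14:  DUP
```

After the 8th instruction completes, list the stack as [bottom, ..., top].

PUSH -7 -> -7
PUSH -5 -> -7 -5
SWAP    -> -5 -7
SWAP    -> -7 -5
SUB     -> -2
PUSH 16 -> -2 16
SWAP    -> 16 -2
ADD     -> 14

[14]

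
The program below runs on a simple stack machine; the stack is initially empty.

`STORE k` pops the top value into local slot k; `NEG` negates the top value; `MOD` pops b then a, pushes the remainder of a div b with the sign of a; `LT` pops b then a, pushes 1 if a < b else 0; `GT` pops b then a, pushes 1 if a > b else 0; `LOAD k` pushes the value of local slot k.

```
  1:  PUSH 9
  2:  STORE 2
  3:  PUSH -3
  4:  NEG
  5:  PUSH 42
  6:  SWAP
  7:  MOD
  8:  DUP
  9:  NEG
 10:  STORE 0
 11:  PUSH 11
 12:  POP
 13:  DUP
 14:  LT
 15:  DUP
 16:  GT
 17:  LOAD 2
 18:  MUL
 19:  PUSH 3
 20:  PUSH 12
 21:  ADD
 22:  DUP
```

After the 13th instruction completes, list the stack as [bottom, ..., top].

[0, 0]

PUSH 9  → [9]
STORE 2 → []
PUSH -3 → [-3]
NEG     → [3]
PUSH 42 → [3, 42]
SWAP    → [42, 3]
MOD     → [0]
DUP     → [0, 0]
NEG     → [0, 0]
STORE 0 → [0]
PUSH 11 → [0, 11]
POP     → [0]
DUP     → [0, 0]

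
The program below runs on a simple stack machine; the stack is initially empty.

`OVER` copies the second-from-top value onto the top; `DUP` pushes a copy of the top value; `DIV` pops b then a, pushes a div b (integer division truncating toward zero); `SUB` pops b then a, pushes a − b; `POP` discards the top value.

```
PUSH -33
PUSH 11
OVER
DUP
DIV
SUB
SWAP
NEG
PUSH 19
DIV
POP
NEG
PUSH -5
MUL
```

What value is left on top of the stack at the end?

50

PUSH -33 : [-33]
PUSH 11  : [-33, 11]
OVER     : [-33, 11, -33]
DUP      : [-33, 11, -33, -33]
DIV      : [-33, 11, 1]
SUB      : [-33, 10]
SWAP     : [10, -33]
NEG      : [10, 33]
PUSH 19  : [10, 33, 19]
DIV      : [10, 1]
POP      : [10]
NEG      : [-10]
PUSH -5  : [-10, -5]
MUL      : [50]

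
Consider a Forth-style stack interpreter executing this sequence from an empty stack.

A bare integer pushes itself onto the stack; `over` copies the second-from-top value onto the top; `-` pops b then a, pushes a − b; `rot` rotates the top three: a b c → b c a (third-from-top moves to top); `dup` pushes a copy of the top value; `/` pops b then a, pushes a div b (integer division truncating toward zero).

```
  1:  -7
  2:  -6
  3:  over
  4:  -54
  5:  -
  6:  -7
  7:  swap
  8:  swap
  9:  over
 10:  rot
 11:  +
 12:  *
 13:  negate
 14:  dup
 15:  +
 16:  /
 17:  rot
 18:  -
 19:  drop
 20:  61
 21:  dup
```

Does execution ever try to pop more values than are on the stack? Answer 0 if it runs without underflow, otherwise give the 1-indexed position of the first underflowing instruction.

17

-7     : [-7]
-6     : [-7, -6]
over   : [-7, -6, -7]
-54    : [-7, -6, -7, -54]
-      : [-7, -6, 47]
-7     : [-7, -6, 47, -7]
swap   : [-7, -6, -7, 47]
swap   : [-7, -6, 47, -7]
over   : [-7, -6, 47, -7, 47]
rot    : [-7, -6, -7, 47, 47]
+      : [-7, -6, -7, 94]
*      : [-7, -6, -658]
negate : [-7, -6, 658]
dup    : [-7, -6, 658, 658]
+      : [-7, -6, 1316]
/      : [-7, 0]
rot  — needs 3 operands, stack has 2 → underflow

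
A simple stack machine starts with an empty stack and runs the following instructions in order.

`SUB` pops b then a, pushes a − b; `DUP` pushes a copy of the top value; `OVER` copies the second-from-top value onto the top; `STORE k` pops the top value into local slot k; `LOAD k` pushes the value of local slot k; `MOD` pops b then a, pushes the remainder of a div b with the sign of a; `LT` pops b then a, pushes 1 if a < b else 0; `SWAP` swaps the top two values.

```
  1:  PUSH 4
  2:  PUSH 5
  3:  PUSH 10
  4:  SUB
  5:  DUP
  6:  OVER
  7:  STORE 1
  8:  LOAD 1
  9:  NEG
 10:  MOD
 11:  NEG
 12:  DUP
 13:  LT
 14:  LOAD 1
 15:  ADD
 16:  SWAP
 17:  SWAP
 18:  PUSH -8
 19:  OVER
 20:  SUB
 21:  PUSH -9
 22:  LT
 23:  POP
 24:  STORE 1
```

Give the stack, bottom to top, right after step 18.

[4, -5, -5, -8]

PUSH 4   [4]
PUSH 5   [4, 5]
PUSH 10  [4, 5, 10]
SUB      [4, -5]
DUP      [4, -5, -5]
OVER     [4, -5, -5, -5]
STORE 1  [4, -5, -5]
LOAD 1   [4, -5, -5, -5]
NEG      [4, -5, -5, 5]
MOD      [4, -5, 0]
NEG      [4, -5, 0]
DUP      [4, -5, 0, 0]
LT       [4, -5, 0]
LOAD 1   [4, -5, 0, -5]
ADD      [4, -5, -5]
SWAP     [4, -5, -5]
SWAP     [4, -5, -5]
PUSH -8  [4, -5, -5, -8]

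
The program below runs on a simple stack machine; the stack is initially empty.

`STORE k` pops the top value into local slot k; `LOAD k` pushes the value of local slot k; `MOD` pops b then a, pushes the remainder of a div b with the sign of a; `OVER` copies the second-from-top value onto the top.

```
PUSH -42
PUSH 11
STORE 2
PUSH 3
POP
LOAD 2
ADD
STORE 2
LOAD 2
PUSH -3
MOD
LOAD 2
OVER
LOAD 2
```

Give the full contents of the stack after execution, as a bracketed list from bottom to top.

PUSH -42 -> -42
PUSH 11  -> -42 11
STORE 2  -> -42
PUSH 3   -> -42 3
POP      -> -42
LOAD 2   -> -42 11
ADD      -> -31
STORE 2  -> (empty)
LOAD 2   -> -31
PUSH -3  -> -31 -3
MOD      -> -1
LOAD 2   -> -1 -31
OVER     -> -1 -31 -1
LOAD 2   -> -1 -31 -1 -31

[-1, -31, -1, -31]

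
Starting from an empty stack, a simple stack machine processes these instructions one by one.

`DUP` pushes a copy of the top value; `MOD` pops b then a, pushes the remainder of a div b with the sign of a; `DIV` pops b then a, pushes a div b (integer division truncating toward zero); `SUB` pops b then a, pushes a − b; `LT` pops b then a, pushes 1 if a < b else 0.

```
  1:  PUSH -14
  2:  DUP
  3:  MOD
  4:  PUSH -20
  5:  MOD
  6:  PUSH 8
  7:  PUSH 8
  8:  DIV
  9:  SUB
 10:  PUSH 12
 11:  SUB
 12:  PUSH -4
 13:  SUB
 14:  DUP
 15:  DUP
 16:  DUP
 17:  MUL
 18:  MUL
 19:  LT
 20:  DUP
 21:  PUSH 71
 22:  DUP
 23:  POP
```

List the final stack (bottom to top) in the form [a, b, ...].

PUSH -14  -14
DUP       -14 -14
MOD       0
PUSH -20  0 -20
MOD       0
PUSH 8    0 8
PUSH 8    0 8 8
DIV       0 1
SUB       -1
PUSH 12   -1 12
SUB       -13
PUSH -4   -13 -4
SUB       -9
DUP       -9 -9
DUP       -9 -9 -9
DUP       -9 -9 -9 -9
MUL       -9 -9 81
MUL       -9 -729
LT        0
DUP       0 0
PUSH 71   0 0 71
DUP       0 0 71 71
POP       0 0 71

[0, 0, 71]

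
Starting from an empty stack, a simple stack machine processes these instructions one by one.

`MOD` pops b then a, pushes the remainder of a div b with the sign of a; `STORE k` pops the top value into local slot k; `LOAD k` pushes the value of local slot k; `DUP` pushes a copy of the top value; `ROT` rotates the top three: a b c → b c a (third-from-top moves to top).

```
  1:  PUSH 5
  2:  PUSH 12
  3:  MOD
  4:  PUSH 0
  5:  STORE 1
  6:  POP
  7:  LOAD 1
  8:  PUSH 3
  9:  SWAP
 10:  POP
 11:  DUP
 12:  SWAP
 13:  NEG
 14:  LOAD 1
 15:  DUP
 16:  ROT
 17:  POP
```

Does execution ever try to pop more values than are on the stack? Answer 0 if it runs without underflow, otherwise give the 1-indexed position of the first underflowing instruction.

PUSH 5  : [5]
PUSH 12 : [5, 12]
MOD     : [5]
PUSH 0  : [5, 0]
STORE 1 : [5]
POP     : []
LOAD 1  : [0]
PUSH 3  : [0, 3]
SWAP    : [3, 0]
POP     : [3]
DUP     : [3, 3]
SWAP    : [3, 3]
NEG     : [3, -3]
LOAD 1  : [3, -3, 0]
DUP     : [3, -3, 0, 0]
ROT     : [3, 0, 0, -3]
POP     : [3, 0, 0]

0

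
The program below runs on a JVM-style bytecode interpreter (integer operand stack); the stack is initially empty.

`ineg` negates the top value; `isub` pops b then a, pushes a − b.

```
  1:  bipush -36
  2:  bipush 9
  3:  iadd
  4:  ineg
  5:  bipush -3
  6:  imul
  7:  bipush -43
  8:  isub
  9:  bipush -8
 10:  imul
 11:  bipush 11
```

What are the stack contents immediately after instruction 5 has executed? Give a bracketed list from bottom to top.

bipush -36 : -36
bipush 9   : -36 9
iadd       : -27
ineg       : 27
bipush -3  : 27 -3

[27, -3]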